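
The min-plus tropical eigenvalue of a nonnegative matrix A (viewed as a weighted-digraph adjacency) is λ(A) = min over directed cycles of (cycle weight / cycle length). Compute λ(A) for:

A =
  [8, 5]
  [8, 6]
λ(A) = 6

Enumerate directed cycles and compute their means (weight / length). Sample:
  cycle 0 → 0: weight = 8, length = 1, mean = 8/1 ≈ 8.000
  cycle 1 → 1: weight = 6, length = 1, mean = 6/1 ≈ 6.000
  cycle 0 → 1 → 0: weight = 13, length = 2, mean = 13/2 ≈ 6.500
  cycle 1 → 0 → 1: weight = 13, length = 2, mean = 13/2 ≈ 6.500
Minimum mean = 6.000, attained e.g. along the cycle 1 → 1 with weight 6 and length 1. So λ(A) = 6/1 = 6.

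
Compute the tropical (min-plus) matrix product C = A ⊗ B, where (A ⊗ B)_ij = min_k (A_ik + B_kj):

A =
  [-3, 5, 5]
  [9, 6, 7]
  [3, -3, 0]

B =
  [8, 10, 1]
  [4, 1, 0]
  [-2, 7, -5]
A ⊗ B =
  [3, 6, -2]
  [5, 7, 2]
  [-2, -2, -5]

Apply the min-plus product entry-by-entry:
  C[0][0] = min over k of (A[0][0] + B[0][0] = -3 + 8 = 5, A[0][1] + B[1][0] = 5 + 4 = 9, A[0][2] + B[2][0] = 5 + -2 = 3) = 3 (attained at k = 2)
  C[0][1] = min over k of (A[0][0] + B[0][1] = -3 + 10 = 7, A[0][1] + B[1][1] = 5 + 1 = 6, A[0][2] + B[2][1] = 5 + 7 = 12) = 6 (attained at k = 1)
  C[0][2] = min over k of (A[0][0] + B[0][2] = -3 + 1 = -2, A[0][1] + B[1][2] = 5 + 0 = 5, A[0][2] + B[2][2] = 5 + -5 = 0) = -2 (attained at k = 0)
  C[1][0] = min over k of (A[1][0] + B[0][0] = 9 + 8 = 17, A[1][1] + B[1][0] = 6 + 4 = 10, A[1][2] + B[2][0] = 7 + -2 = 5) = 5 (attained at k = 2)
  C[1][1] = min over k of (A[1][0] + B[0][1] = 9 + 10 = 19, A[1][1] + B[1][1] = 6 + 1 = 7, A[1][2] + B[2][1] = 7 + 7 = 14) = 7 (attained at k = 1)
  C[1][2] = min over k of (A[1][0] + B[0][2] = 9 + 1 = 10, A[1][1] + B[1][2] = 6 + 0 = 6, A[1][2] + B[2][2] = 7 + -5 = 2) = 2 (attained at k = 2)
  C[2][0] = min over k of (A[2][0] + B[0][0] = 3 + 8 = 11, A[2][1] + B[1][0] = -3 + 4 = 1, A[2][2] + B[2][0] = 0 + -2 = -2) = -2 (attained at k = 2)
  C[2][1] = min over k of (A[2][0] + B[0][1] = 3 + 10 = 13, A[2][1] + B[1][1] = -3 + 1 = -2, A[2][2] + B[2][1] = 0 + 7 = 7) = -2 (attained at k = 1)
  C[2][2] = min over k of (A[2][0] + B[0][2] = 3 + 1 = 4, A[2][1] + B[1][2] = -3 + 0 = -3, A[2][2] + B[2][2] = 0 + -5 = -5) = -5 (attained at k = 2)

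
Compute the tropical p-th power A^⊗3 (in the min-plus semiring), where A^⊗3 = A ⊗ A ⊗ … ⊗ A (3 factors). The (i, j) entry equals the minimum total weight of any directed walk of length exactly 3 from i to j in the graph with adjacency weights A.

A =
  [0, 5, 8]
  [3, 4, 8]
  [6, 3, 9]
A^⊗3 =
  [0, 5, 8]
  [3, 8, 11]
  [6, 11, 14]

Each entry (A^⊗3)_ij equals the minimum over all length-3 walks i = v_0 → v_1 → … → v_3 = j of Σ_t A[v_t][v_{t+1}]. For example, for (i, j) = (0, 2) we minimise over 9 possible intermediate vertex sequences; the minimum is 8, attained along the walk 0 → 0 → 0 → 2.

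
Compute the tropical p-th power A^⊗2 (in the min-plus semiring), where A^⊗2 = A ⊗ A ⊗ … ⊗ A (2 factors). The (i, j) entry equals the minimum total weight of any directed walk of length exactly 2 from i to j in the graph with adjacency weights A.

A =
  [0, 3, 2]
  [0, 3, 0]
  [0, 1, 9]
A^⊗2 =
  [0, 3, 2]
  [0, 1, 2]
  [0, 3, 1]

Each entry (A^⊗2)_ij equals the minimum over all length-2 walks i = v_0 → v_1 → … → v_2 = j of Σ_t A[v_t][v_{t+1}]. For example, for (i, j) = (0, 2) we minimise over 3 possible intermediate vertex sequences; the minimum is 2, attained along the walk 0 → 0 → 2.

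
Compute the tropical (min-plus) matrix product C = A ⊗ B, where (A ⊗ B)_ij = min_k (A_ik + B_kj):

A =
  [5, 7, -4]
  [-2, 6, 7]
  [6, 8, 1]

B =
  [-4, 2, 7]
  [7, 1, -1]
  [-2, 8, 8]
A ⊗ B =
  [-6, 4, 4]
  [-6, 0, 5]
  [-1, 8, 7]

Apply the min-plus product entry-by-entry:
  C[0][0] = min over k of (A[0][0] + B[0][0] = 5 + -4 = 1, A[0][1] + B[1][0] = 7 + 7 = 14, A[0][2] + B[2][0] = -4 + -2 = -6) = -6 (attained at k = 2)
  C[0][1] = min over k of (A[0][0] + B[0][1] = 5 + 2 = 7, A[0][1] + B[1][1] = 7 + 1 = 8, A[0][2] + B[2][1] = -4 + 8 = 4) = 4 (attained at k = 2)
  C[0][2] = min over k of (A[0][0] + B[0][2] = 5 + 7 = 12, A[0][1] + B[1][2] = 7 + -1 = 6, A[0][2] + B[2][2] = -4 + 8 = 4) = 4 (attained at k = 2)
  C[1][0] = min over k of (A[1][0] + B[0][0] = -2 + -4 = -6, A[1][1] + B[1][0] = 6 + 7 = 13, A[1][2] + B[2][0] = 7 + -2 = 5) = -6 (attained at k = 0)
  C[1][1] = min over k of (A[1][0] + B[0][1] = -2 + 2 = 0, A[1][1] + B[1][1] = 6 + 1 = 7, A[1][2] + B[2][1] = 7 + 8 = 15) = 0 (attained at k = 0)
  C[1][2] = min over k of (A[1][0] + B[0][2] = -2 + 7 = 5, A[1][1] + B[1][2] = 6 + -1 = 5, A[1][2] + B[2][2] = 7 + 8 = 15) = 5 (attained at k = 0)
  C[2][0] = min over k of (A[2][0] + B[0][0] = 6 + -4 = 2, A[2][1] + B[1][0] = 8 + 7 = 15, A[2][2] + B[2][0] = 1 + -2 = -1) = -1 (attained at k = 2)
  C[2][1] = min over k of (A[2][0] + B[0][1] = 6 + 2 = 8, A[2][1] + B[1][1] = 8 + 1 = 9, A[2][2] + B[2][1] = 1 + 8 = 9) = 8 (attained at k = 0)
  C[2][2] = min over k of (A[2][0] + B[0][2] = 6 + 7 = 13, A[2][1] + B[1][2] = 8 + -1 = 7, A[2][2] + B[2][2] = 1 + 8 = 9) = 7 (attained at k = 1)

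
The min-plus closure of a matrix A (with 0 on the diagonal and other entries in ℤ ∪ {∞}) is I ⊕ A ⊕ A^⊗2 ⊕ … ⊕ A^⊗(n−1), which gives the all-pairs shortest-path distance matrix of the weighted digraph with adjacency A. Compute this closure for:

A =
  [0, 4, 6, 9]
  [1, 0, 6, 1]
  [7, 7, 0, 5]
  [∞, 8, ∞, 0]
Closure =
  [0, 4, 6, 5]
  [1, 0, 6, 1]
  [7, 7, 0, 5]
  [9, 8, 14, 0]

This is the Floyd-Warshall all-pairs shortest-path computation. For each intermediate vertex k = 0, 1, …, 3, update dist[i][j] ← min(dist[i][j], dist[i][k] + dist[k][j]). The final matrix gives, for each (i, j), the minimum total weight of any directed path from i to j (possibly empty when i = j).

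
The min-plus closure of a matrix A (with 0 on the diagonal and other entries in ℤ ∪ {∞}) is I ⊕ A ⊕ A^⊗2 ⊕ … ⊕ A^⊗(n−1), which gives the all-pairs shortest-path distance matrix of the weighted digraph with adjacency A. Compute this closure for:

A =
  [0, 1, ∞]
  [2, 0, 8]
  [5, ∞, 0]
Closure =
  [0, 1, 9]
  [2, 0, 8]
  [5, 6, 0]

This is the Floyd-Warshall all-pairs shortest-path computation. For each intermediate vertex k = 0, 1, …, 2, update dist[i][j] ← min(dist[i][j], dist[i][k] + dist[k][j]). The final matrix gives, for each (i, j), the minimum total weight of any directed path from i to j (possibly empty when i = j).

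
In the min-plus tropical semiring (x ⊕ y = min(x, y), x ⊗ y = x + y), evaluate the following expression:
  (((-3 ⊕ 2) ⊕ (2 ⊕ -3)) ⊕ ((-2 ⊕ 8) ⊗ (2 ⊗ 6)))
(((-3 ⊕ 2) ⊕ (2 ⊕ -3)) ⊕ ((-2 ⊕ 8) ⊗ (2 ⊗ 6))) = -3

Expand innermost to outermost. Recall ⊕ takes the minimum of its arguments and ⊗ takes their sum. Working out the expression (((-3 ⊕ 2) ⊕ (2 ⊕ -3)) ⊕ ((-2 ⊕ 8) ⊗ (2 ⊗ 6))) gives -3.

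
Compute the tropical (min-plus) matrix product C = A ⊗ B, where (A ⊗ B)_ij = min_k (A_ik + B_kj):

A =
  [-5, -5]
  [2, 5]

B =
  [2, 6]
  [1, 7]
A ⊗ B =
  [-4, 1]
  [4, 8]

Apply the min-plus product entry-by-entry:
  C[0][0] = min over k of (A[0][0] + B[0][0] = -5 + 2 = -3, A[0][1] + B[1][0] = -5 + 1 = -4) = -4 (attained at k = 1)
  C[0][1] = min over k of (A[0][0] + B[0][1] = -5 + 6 = 1, A[0][1] + B[1][1] = -5 + 7 = 2) = 1 (attained at k = 0)
  C[1][0] = min over k of (A[1][0] + B[0][0] = 2 + 2 = 4, A[1][1] + B[1][0] = 5 + 1 = 6) = 4 (attained at k = 0)
  C[1][1] = min over k of (A[1][0] + B[0][1] = 2 + 6 = 8, A[1][1] + B[1][1] = 5 + 7 = 12) = 8 (attained at k = 0)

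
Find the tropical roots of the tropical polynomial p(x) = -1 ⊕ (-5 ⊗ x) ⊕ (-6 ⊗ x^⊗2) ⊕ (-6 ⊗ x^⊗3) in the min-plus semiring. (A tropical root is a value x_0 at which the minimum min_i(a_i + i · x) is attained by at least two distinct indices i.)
Roots: {0, 1, 4}

Each tropical root is a break point of the lower envelope of the lines y = a_i + i · x (there are 4 lines, with slopes 0, 1, ..., 3). Only the lines that attain the minimum somewhere contribute to roots; other lines are dominated. Here the surviving (envelope) indices are i = 3, i = 2, i = 1, i = 0.
Intersections between consecutive envelope lines give the roots: for adjacent envelope indices i < j the intersection is x = (a_i − a_j) / (j − i). Reading off the sorted break points: {0, 1, 4}.
Verification: at each break x_0, at least two indices attain the minimum of min_i(a_i + i · x_0).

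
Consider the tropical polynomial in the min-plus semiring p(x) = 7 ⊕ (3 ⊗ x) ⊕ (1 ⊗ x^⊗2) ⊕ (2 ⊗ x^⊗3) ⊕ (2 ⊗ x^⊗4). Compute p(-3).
p(-3) = -10

A tropical monomial a ⊗ x^⊗i evaluates to a + i · x. Evaluating each term at x = -3:
  Term 0 contributes 7 + 0 · -3 = 7
  Term 1 contributes 3 + 1 · -3 = 0
  Term 2 contributes 1 + 2 · -3 = -5
  Term 3 contributes 2 + 3 · -3 = -7
  Term 4 contributes 2 + 4 · -3 = -10
p(-3) = ⊕ of these = min[7, 0, -5, -7, -10] = -10.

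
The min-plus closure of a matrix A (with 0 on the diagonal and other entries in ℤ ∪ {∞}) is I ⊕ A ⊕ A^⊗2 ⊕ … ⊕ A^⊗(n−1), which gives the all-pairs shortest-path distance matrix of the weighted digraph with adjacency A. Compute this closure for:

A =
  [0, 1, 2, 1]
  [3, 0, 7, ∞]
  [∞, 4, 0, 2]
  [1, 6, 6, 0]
Closure =
  [0, 1, 2, 1]
  [3, 0, 5, 4]
  [3, 4, 0, 2]
  [1, 2, 3, 0]

This is the Floyd-Warshall all-pairs shortest-path computation. For each intermediate vertex k = 0, 1, …, 3, update dist[i][j] ← min(dist[i][j], dist[i][k] + dist[k][j]). The final matrix gives, for each (i, j), the minimum total weight of any directed path from i to j (possibly empty when i = j).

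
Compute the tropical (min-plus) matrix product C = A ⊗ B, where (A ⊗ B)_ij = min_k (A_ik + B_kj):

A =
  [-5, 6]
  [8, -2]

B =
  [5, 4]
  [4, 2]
A ⊗ B =
  [0, -1]
  [2, 0]

Apply the min-plus product entry-by-entry:
  C[0][0] = min over k of (A[0][0] + B[0][0] = -5 + 5 = 0, A[0][1] + B[1][0] = 6 + 4 = 10) = 0 (attained at k = 0)
  C[0][1] = min over k of (A[0][0] + B[0][1] = -5 + 4 = -1, A[0][1] + B[1][1] = 6 + 2 = 8) = -1 (attained at k = 0)
  C[1][0] = min over k of (A[1][0] + B[0][0] = 8 + 5 = 13, A[1][1] + B[1][0] = -2 + 4 = 2) = 2 (attained at k = 1)
  C[1][1] = min over k of (A[1][0] + B[0][1] = 8 + 4 = 12, A[1][1] + B[1][1] = -2 + 2 = 0) = 0 (attained at k = 1)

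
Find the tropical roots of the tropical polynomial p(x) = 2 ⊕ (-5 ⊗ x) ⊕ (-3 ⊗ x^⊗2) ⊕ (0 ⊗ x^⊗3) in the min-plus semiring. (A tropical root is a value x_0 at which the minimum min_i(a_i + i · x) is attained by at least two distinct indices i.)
Roots: {-3, -2, 7}

Each tropical root is a break point of the lower envelope of the lines y = a_i + i · x (there are 4 lines, with slopes 0, 1, ..., 3). Only the lines that attain the minimum somewhere contribute to roots; other lines are dominated. Here the surviving (envelope) indices are i = 3, i = 2, i = 1, i = 0.
Intersections between consecutive envelope lines give the roots: for adjacent envelope indices i < j the intersection is x = (a_i − a_j) / (j − i). Reading off the sorted break points: {-3, -2, 7}.
Verification: at each break x_0, at least two indices attain the minimum of min_i(a_i + i · x_0).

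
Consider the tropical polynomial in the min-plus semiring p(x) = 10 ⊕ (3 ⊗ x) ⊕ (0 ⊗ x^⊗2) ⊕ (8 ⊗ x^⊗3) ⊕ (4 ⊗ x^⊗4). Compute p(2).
p(2) = 4

A tropical monomial a ⊗ x^⊗i evaluates to a + i · x. Evaluating each term at x = 2:
  Term 0 contributes 10 + 0 · 2 = 10
  Term 1 contributes 3 + 1 · 2 = 5
  Term 2 contributes 0 + 2 · 2 = 4
  Term 3 contributes 8 + 3 · 2 = 14
  Term 4 contributes 4 + 4 · 2 = 12
p(2) = ⊕ of these = min[10, 5, 4, 14, 12] = 4.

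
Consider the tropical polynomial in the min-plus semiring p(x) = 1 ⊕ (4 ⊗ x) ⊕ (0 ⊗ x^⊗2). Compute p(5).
p(5) = 1

A tropical monomial a ⊗ x^⊗i evaluates to a + i · x. Evaluating each term at x = 5:
  Term 0 contributes 1 + 0 · 5 = 1
  Term 1 contributes 4 + 1 · 5 = 9
  Term 2 contributes 0 + 2 · 5 = 10
p(5) = ⊕ of these = min[1, 9, 10] = 1.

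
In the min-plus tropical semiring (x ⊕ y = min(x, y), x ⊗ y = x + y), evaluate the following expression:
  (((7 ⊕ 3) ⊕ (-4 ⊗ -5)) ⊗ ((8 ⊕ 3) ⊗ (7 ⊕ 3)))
(((7 ⊕ 3) ⊕ (-4 ⊗ -5)) ⊗ ((8 ⊕ 3) ⊗ (7 ⊕ 3))) = -3

Expand innermost to outermost. Recall ⊕ takes the minimum of its arguments and ⊗ takes their sum. Working out the expression (((7 ⊕ 3) ⊕ (-4 ⊗ -5)) ⊗ ((8 ⊕ 3) ⊗ (7 ⊕ 3))) gives -3.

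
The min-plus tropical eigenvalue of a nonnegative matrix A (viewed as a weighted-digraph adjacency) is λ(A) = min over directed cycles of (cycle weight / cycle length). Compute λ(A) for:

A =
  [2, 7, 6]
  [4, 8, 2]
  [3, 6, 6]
λ(A) = 2

Enumerate directed cycles and compute their means (weight / length). Sample:
  cycle 0 → 0: weight = 2, length = 1, mean = 2/1 ≈ 2.000
  cycle 1 → 1: weight = 8, length = 1, mean = 8/1 ≈ 8.000
  cycle 2 → 2: weight = 6, length = 1, mean = 6/1 ≈ 6.000
  cycle 0 → 1 → 0: weight = 11, length = 2, mean = 11/2 ≈ 5.500
  cycle 0 → 2 → 0: weight = 9, length = 2, mean = 9/2 ≈ 4.500
  cycle 1 → 0 → 1: weight = 11, length = 2, mean = 11/2 ≈ 5.500
Minimum mean = 2.000, attained e.g. along the cycle 0 → 0 with weight 2 and length 1. So λ(A) = 2/1 = 2.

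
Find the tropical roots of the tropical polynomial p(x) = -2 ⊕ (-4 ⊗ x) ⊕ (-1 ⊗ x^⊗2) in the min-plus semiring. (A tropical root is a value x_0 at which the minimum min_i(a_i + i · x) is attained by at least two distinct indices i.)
Roots: {-3, 2}

Each tropical root is a break point of the lower envelope of the lines y = a_i + i · x (there are 3 lines, with slopes 0, 1, ..., 2). Only the lines that attain the minimum somewhere contribute to roots; other lines are dominated. Here the surviving (envelope) indices are i = 2, i = 1, i = 0.
Intersections between consecutive envelope lines give the roots: for adjacent envelope indices i < j the intersection is x = (a_i − a_j) / (j − i). Reading off the sorted break points: {-3, 2}.
Verification: at each break x_0, at least two indices attain the minimum of min_i(a_i + i · x_0).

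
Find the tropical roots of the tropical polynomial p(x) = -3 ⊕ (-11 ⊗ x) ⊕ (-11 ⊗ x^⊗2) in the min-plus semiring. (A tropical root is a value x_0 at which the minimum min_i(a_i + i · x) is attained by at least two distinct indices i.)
Roots: {0, 8}

Each tropical root is a break point of the lower envelope of the lines y = a_i + i · x (there are 3 lines, with slopes 0, 1, ..., 2). Only the lines that attain the minimum somewhere contribute to roots; other lines are dominated. Here the surviving (envelope) indices are i = 2, i = 1, i = 0.
Intersections between consecutive envelope lines give the roots: for adjacent envelope indices i < j the intersection is x = (a_i − a_j) / (j − i). Reading off the sorted break points: {0, 8}.
Verification: at each break x_0, at least two indices attain the minimum of min_i(a_i + i · x_0).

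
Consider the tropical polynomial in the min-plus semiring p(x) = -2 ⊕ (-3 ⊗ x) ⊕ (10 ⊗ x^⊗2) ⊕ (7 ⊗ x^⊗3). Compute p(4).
p(4) = -2

A tropical monomial a ⊗ x^⊗i evaluates to a + i · x. Evaluating each term at x = 4:
  Term 0 contributes -2 + 0 · 4 = -2
  Term 1 contributes -3 + 1 · 4 = 1
  Term 2 contributes 10 + 2 · 4 = 18
  Term 3 contributes 7 + 3 · 4 = 19
p(4) = ⊕ of these = min[-2, 1, 18, 19] = -2.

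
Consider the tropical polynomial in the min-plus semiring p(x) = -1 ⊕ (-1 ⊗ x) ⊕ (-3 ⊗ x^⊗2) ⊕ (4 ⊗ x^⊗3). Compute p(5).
p(5) = -1

A tropical monomial a ⊗ x^⊗i evaluates to a + i · x. Evaluating each term at x = 5:
  Term 0 contributes -1 + 0 · 5 = -1
  Term 1 contributes -1 + 1 · 5 = 4
  Term 2 contributes -3 + 2 · 5 = 7
  Term 3 contributes 4 + 3 · 5 = 19
p(5) = ⊕ of these = min[-1, 4, 7, 19] = -1.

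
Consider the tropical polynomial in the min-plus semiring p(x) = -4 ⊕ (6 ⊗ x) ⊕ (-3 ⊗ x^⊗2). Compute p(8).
p(8) = -4

A tropical monomial a ⊗ x^⊗i evaluates to a + i · x. Evaluating each term at x = 8:
  Term 0 contributes -4 + 0 · 8 = -4
  Term 1 contributes 6 + 1 · 8 = 14
  Term 2 contributes -3 + 2 · 8 = 13
p(8) = ⊕ of these = min[-4, 14, 13] = -4.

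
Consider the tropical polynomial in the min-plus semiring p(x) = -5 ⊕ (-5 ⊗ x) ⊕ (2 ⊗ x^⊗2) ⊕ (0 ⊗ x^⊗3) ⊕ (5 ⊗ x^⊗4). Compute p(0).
p(0) = -5

A tropical monomial a ⊗ x^⊗i evaluates to a + i · x. Evaluating each term at x = 0:
  Term 0 contributes -5 + 0 · 0 = -5
  Term 1 contributes -5 + 1 · 0 = -5
  Term 2 contributes 2 + 2 · 0 = 2
  Term 3 contributes 0 + 3 · 0 = 0
  Term 4 contributes 5 + 4 · 0 = 5
p(0) = ⊕ of these = min[-5, -5, 2, 0, 5] = -5.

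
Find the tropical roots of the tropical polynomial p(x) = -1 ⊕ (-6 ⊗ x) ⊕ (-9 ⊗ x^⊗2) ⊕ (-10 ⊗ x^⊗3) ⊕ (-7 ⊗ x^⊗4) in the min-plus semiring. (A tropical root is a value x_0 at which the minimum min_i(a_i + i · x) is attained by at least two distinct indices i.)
Roots: {-3, 1, 3, 5}

Each tropical root is a break point of the lower envelope of the lines y = a_i + i · x (there are 5 lines, with slopes 0, 1, ..., 4). Only the lines that attain the minimum somewhere contribute to roots; other lines are dominated. Here the surviving (envelope) indices are i = 4, i = 3, i = 2, i = 1, i = 0.
Intersections between consecutive envelope lines give the roots: for adjacent envelope indices i < j the intersection is x = (a_i − a_j) / (j − i). Reading off the sorted break points: {-3, 1, 3, 5}.
Verification: at each break x_0, at least two indices attain the minimum of min_i(a_i + i · x_0).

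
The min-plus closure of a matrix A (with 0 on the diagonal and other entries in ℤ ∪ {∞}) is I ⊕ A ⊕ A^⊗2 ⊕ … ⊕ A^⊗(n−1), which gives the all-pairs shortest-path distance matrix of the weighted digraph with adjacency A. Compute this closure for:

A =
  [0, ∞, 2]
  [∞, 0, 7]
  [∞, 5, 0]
Closure =
  [0, 7, 2]
  [∞, 0, 7]
  [∞, 5, 0]

This is the Floyd-Warshall all-pairs shortest-path computation. For each intermediate vertex k = 0, 1, …, 2, update dist[i][j] ← min(dist[i][j], dist[i][k] + dist[k][j]). The final matrix gives, for each (i, j), the minimum total weight of any directed path from i to j (possibly empty when i = j).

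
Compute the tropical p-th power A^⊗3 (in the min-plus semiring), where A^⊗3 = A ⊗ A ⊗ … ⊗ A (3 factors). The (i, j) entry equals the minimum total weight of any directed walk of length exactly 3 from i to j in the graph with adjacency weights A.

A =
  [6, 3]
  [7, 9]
A^⊗3 =
  [16, 13]
  [17, 16]

Each entry (A^⊗3)_ij equals the minimum over all length-3 walks i = v_0 → v_1 → … → v_3 = j of Σ_t A[v_t][v_{t+1}]. For example, for (i, j) = (0, 1) we minimise over 4 possible intermediate vertex sequences; the minimum is 13, attained along the walk 0 → 1 → 0 → 1.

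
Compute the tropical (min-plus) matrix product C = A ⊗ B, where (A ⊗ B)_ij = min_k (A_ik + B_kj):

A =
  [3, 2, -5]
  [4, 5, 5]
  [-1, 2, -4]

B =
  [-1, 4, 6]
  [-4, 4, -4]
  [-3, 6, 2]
A ⊗ B =
  [-8, 1, -3]
  [1, 8, 1]
  [-7, 2, -2]

Apply the min-plus product entry-by-entry:
  C[0][0] = min over k of (A[0][0] + B[0][0] = 3 + -1 = 2, A[0][1] + B[1][0] = 2 + -4 = -2, A[0][2] + B[2][0] = -5 + -3 = -8) = -8 (attained at k = 2)
  C[0][1] = min over k of (A[0][0] + B[0][1] = 3 + 4 = 7, A[0][1] + B[1][1] = 2 + 4 = 6, A[0][2] + B[2][1] = -5 + 6 = 1) = 1 (attained at k = 2)
  C[0][2] = min over k of (A[0][0] + B[0][2] = 3 + 6 = 9, A[0][1] + B[1][2] = 2 + -4 = -2, A[0][2] + B[2][2] = -5 + 2 = -3) = -3 (attained at k = 2)
  C[1][0] = min over k of (A[1][0] + B[0][0] = 4 + -1 = 3, A[1][1] + B[1][0] = 5 + -4 = 1, A[1][2] + B[2][0] = 5 + -3 = 2) = 1 (attained at k = 1)
  C[1][1] = min over k of (A[1][0] + B[0][1] = 4 + 4 = 8, A[1][1] + B[1][1] = 5 + 4 = 9, A[1][2] + B[2][1] = 5 + 6 = 11) = 8 (attained at k = 0)
  C[1][2] = min over k of (A[1][0] + B[0][2] = 4 + 6 = 10, A[1][1] + B[1][2] = 5 + -4 = 1, A[1][2] + B[2][2] = 5 + 2 = 7) = 1 (attained at k = 1)
  C[2][0] = min over k of (A[2][0] + B[0][0] = -1 + -1 = -2, A[2][1] + B[1][0] = 2 + -4 = -2, A[2][2] + B[2][0] = -4 + -3 = -7) = -7 (attained at k = 2)
  C[2][1] = min over k of (A[2][0] + B[0][1] = -1 + 4 = 3, A[2][1] + B[1][1] = 2 + 4 = 6, A[2][2] + B[2][1] = -4 + 6 = 2) = 2 (attained at k = 2)
  C[2][2] = min over k of (A[2][0] + B[0][2] = -1 + 6 = 5, A[2][1] + B[1][2] = 2 + -4 = -2, A[2][2] + B[2][2] = -4 + 2 = -2) = -2 (attained at k = 1)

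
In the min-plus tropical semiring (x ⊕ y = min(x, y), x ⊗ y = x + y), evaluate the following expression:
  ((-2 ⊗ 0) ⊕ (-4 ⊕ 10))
((-2 ⊗ 0) ⊕ (-4 ⊕ 10)) = -4

Expand innermost to outermost. Recall ⊕ takes the minimum of its arguments and ⊗ takes their sum. Working out the expression ((-2 ⊗ 0) ⊕ (-4 ⊕ 10)) gives -4.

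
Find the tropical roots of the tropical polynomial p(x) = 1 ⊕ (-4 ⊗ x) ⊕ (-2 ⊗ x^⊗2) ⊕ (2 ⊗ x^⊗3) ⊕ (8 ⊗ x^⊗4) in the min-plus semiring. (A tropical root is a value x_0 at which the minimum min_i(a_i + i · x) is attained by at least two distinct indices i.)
Roots: {-6, -4, -2, 5}

Each tropical root is a break point of the lower envelope of the lines y = a_i + i · x (there are 5 lines, with slopes 0, 1, ..., 4). Only the lines that attain the minimum somewhere contribute to roots; other lines are dominated. Here the surviving (envelope) indices are i = 4, i = 3, i = 2, i = 1, i = 0.
Intersections between consecutive envelope lines give the roots: for adjacent envelope indices i < j the intersection is x = (a_i − a_j) / (j − i). Reading off the sorted break points: {-6, -4, -2, 5}.
Verification: at each break x_0, at least two indices attain the minimum of min_i(a_i + i · x_0).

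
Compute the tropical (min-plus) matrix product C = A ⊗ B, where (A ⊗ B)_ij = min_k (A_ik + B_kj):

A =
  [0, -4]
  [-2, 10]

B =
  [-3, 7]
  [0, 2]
A ⊗ B =
  [-4, -2]
  [-5, 5]

Apply the min-plus product entry-by-entry:
  C[0][0] = min over k of (A[0][0] + B[0][0] = 0 + -3 = -3, A[0][1] + B[1][0] = -4 + 0 = -4) = -4 (attained at k = 1)
  C[0][1] = min over k of (A[0][0] + B[0][1] = 0 + 7 = 7, A[0][1] + B[1][1] = -4 + 2 = -2) = -2 (attained at k = 1)
  C[1][0] = min over k of (A[1][0] + B[0][0] = -2 + -3 = -5, A[1][1] + B[1][0] = 10 + 0 = 10) = -5 (attained at k = 0)
  C[1][1] = min over k of (A[1][0] + B[0][1] = -2 + 7 = 5, A[1][1] + B[1][1] = 10 + 2 = 12) = 5 (attained at k = 0)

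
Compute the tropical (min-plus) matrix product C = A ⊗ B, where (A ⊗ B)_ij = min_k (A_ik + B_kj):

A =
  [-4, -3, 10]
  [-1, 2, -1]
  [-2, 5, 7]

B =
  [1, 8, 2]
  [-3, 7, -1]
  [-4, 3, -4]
A ⊗ B =
  [-6, 4, -4]
  [-5, 2, -5]
  [-1, 6, 0]

Apply the min-plus product entry-by-entry:
  C[0][0] = min over k of (A[0][0] + B[0][0] = -4 + 1 = -3, A[0][1] + B[1][0] = -3 + -3 = -6, A[0][2] + B[2][0] = 10 + -4 = 6) = -6 (attained at k = 1)
  C[0][1] = min over k of (A[0][0] + B[0][1] = -4 + 8 = 4, A[0][1] + B[1][1] = -3 + 7 = 4, A[0][2] + B[2][1] = 10 + 3 = 13) = 4 (attained at k = 0)
  C[0][2] = min over k of (A[0][0] + B[0][2] = -4 + 2 = -2, A[0][1] + B[1][2] = -3 + -1 = -4, A[0][2] + B[2][2] = 10 + -4 = 6) = -4 (attained at k = 1)
  C[1][0] = min over k of (A[1][0] + B[0][0] = -1 + 1 = 0, A[1][1] + B[1][0] = 2 + -3 = -1, A[1][2] + B[2][0] = -1 + -4 = -5) = -5 (attained at k = 2)
  C[1][1] = min over k of (A[1][0] + B[0][1] = -1 + 8 = 7, A[1][1] + B[1][1] = 2 + 7 = 9, A[1][2] + B[2][1] = -1 + 3 = 2) = 2 (attained at k = 2)
  C[1][2] = min over k of (A[1][0] + B[0][2] = -1 + 2 = 1, A[1][1] + B[1][2] = 2 + -1 = 1, A[1][2] + B[2][2] = -1 + -4 = -5) = -5 (attained at k = 2)
  C[2][0] = min over k of (A[2][0] + B[0][0] = -2 + 1 = -1, A[2][1] + B[1][0] = 5 + -3 = 2, A[2][2] + B[2][0] = 7 + -4 = 3) = -1 (attained at k = 0)
  C[2][1] = min over k of (A[2][0] + B[0][1] = -2 + 8 = 6, A[2][1] + B[1][1] = 5 + 7 = 12, A[2][2] + B[2][1] = 7 + 3 = 10) = 6 (attained at k = 0)
  C[2][2] = min over k of (A[2][0] + B[0][2] = -2 + 2 = 0, A[2][1] + B[1][2] = 5 + -1 = 4, A[2][2] + B[2][2] = 7 + -4 = 3) = 0 (attained at k = 0)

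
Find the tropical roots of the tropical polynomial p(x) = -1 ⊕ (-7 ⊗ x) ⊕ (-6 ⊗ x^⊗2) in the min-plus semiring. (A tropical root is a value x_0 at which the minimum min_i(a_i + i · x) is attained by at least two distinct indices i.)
Roots: {-1, 6}

Each tropical root is a break point of the lower envelope of the lines y = a_i + i · x (there are 3 lines, with slopes 0, 1, ..., 2). Only the lines that attain the minimum somewhere contribute to roots; other lines are dominated. Here the surviving (envelope) indices are i = 2, i = 1, i = 0.
Intersections between consecutive envelope lines give the roots: for adjacent envelope indices i < j the intersection is x = (a_i − a_j) / (j − i). Reading off the sorted break points: {-1, 6}.
Verification: at each break x_0, at least two indices attain the minimum of min_i(a_i + i · x_0).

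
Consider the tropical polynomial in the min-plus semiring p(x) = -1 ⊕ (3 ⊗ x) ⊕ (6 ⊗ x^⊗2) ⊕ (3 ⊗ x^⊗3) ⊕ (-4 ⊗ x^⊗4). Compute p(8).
p(8) = -1

A tropical monomial a ⊗ x^⊗i evaluates to a + i · x. Evaluating each term at x = 8:
  Term 0 contributes -1 + 0 · 8 = -1
  Term 1 contributes 3 + 1 · 8 = 11
  Term 2 contributes 6 + 2 · 8 = 22
  Term 3 contributes 3 + 3 · 8 = 27
  Term 4 contributes -4 + 4 · 8 = 28
p(8) = ⊕ of these = min[-1, 11, 22, 27, 28] = -1.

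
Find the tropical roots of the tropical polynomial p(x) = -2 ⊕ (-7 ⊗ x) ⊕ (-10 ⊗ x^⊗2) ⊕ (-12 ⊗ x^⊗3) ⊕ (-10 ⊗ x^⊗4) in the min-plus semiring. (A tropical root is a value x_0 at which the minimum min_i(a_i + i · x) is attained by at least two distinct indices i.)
Roots: {-2, 2, 3, 5}

Each tropical root is a break point of the lower envelope of the lines y = a_i + i · x (there are 5 lines, with slopes 0, 1, ..., 4). Only the lines that attain the minimum somewhere contribute to roots; other lines are dominated. Here the surviving (envelope) indices are i = 4, i = 3, i = 2, i = 1, i = 0.
Intersections between consecutive envelope lines give the roots: for adjacent envelope indices i < j the intersection is x = (a_i − a_j) / (j − i). Reading off the sorted break points: {-2, 2, 3, 5}.
Verification: at each break x_0, at least two indices attain the minimum of min_i(a_i + i · x_0).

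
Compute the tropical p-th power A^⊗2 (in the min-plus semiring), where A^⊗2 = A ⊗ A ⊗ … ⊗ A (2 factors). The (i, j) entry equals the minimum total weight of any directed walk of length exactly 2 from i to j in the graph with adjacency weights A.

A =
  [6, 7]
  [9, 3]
A^⊗2 =
  [12, 10]
  [12, 6]

Each entry (A^⊗2)_ij equals the minimum over all length-2 walks i = v_0 → v_1 → … → v_2 = j of Σ_t A[v_t][v_{t+1}]. For example, for (i, j) = (0, 1) we minimise over 2 possible intermediate vertex sequences; the minimum is 10, attained along the walk 0 → 1 → 1.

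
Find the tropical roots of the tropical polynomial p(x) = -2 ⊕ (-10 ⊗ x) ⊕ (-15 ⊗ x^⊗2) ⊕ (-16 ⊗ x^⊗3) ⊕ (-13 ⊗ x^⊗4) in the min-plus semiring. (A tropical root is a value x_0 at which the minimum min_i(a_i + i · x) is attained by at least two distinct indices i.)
Roots: {-3, 1, 5, 8}

Each tropical root is a break point of the lower envelope of the lines y = a_i + i · x (there are 5 lines, with slopes 0, 1, ..., 4). Only the lines that attain the minimum somewhere contribute to roots; other lines are dominated. Here the surviving (envelope) indices are i = 4, i = 3, i = 2, i = 1, i = 0.
Intersections between consecutive envelope lines give the roots: for adjacent envelope indices i < j the intersection is x = (a_i − a_j) / (j − i). Reading off the sorted break points: {-3, 1, 5, 8}.
Verification: at each break x_0, at least two indices attain the minimum of min_i(a_i + i · x_0).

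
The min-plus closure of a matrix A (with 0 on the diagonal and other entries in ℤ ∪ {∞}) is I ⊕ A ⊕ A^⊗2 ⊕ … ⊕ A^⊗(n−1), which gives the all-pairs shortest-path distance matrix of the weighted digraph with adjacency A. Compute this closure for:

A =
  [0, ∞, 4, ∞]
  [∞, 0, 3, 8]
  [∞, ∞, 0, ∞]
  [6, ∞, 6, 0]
Closure =
  [0, ∞, 4, ∞]
  [14, 0, 3, 8]
  [∞, ∞, 0, ∞]
  [6, ∞, 6, 0]

This is the Floyd-Warshall all-pairs shortest-path computation. For each intermediate vertex k = 0, 1, …, 3, update dist[i][j] ← min(dist[i][j], dist[i][k] + dist[k][j]). The final matrix gives, for each (i, j), the minimum total weight of any directed path from i to j (possibly empty when i = j).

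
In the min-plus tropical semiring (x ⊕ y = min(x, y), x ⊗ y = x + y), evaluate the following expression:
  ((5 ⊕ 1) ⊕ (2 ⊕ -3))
((5 ⊕ 1) ⊕ (2 ⊕ -3)) = -3

Expand innermost to outermost. Recall ⊕ takes the minimum of its arguments and ⊗ takes their sum. Working out the expression ((5 ⊕ 1) ⊕ (2 ⊕ -3)) gives -3.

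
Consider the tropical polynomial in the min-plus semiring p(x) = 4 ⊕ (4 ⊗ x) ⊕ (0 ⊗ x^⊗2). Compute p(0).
p(0) = 0

A tropical monomial a ⊗ x^⊗i evaluates to a + i · x. Evaluating each term at x = 0:
  Term 0 contributes 4 + 0 · 0 = 4
  Term 1 contributes 4 + 1 · 0 = 4
  Term 2 contributes 0 + 2 · 0 = 0
p(0) = ⊕ of these = min[4, 4, 0] = 0.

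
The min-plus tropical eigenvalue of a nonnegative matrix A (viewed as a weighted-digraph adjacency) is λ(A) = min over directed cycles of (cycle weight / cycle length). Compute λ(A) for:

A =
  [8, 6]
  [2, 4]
λ(A) = 4

Enumerate directed cycles and compute their means (weight / length). Sample:
  cycle 0 → 0: weight = 8, length = 1, mean = 8/1 ≈ 8.000
  cycle 1 → 1: weight = 4, length = 1, mean = 4/1 ≈ 4.000
  cycle 0 → 1 → 0: weight = 8, length = 2, mean = 8/2 ≈ 4.000
  cycle 1 → 0 → 1: weight = 8, length = 2, mean = 8/2 ≈ 4.000
Minimum mean = 4.000, attained e.g. along the cycle 1 → 1 with weight 4 and length 1. So λ(A) = 4/1 = 4.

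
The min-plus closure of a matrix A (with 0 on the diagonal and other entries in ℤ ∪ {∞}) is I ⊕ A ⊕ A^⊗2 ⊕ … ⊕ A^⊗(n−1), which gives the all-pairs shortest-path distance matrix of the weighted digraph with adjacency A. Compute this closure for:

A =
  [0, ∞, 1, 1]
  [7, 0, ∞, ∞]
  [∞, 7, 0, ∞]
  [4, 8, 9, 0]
Closure =
  [0, 8, 1, 1]
  [7, 0, 8, 8]
  [14, 7, 0, 15]
  [4, 8, 5, 0]

This is the Floyd-Warshall all-pairs shortest-path computation. For each intermediate vertex k = 0, 1, …, 3, update dist[i][j] ← min(dist[i][j], dist[i][k] + dist[k][j]). The final matrix gives, for each (i, j), the minimum total weight of any directed path from i to j (possibly empty when i = j).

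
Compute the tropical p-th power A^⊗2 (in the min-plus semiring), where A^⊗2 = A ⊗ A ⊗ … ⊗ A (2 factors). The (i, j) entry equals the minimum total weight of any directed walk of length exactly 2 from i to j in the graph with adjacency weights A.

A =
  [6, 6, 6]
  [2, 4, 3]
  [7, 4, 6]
A^⊗2 =
  [8, 10, 9]
  [6, 7, 7]
  [6, 8, 7]

Each entry (A^⊗2)_ij equals the minimum over all length-2 walks i = v_0 → v_1 → … → v_2 = j of Σ_t A[v_t][v_{t+1}]. For example, for (i, j) = (0, 2) we minimise over 3 possible intermediate vertex sequences; the minimum is 9, attained along the walk 0 → 1 → 2.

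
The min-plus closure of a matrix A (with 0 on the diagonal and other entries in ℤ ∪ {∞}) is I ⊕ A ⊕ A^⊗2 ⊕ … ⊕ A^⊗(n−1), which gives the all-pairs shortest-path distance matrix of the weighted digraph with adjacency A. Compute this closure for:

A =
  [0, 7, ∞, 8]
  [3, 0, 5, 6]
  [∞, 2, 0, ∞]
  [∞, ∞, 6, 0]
Closure =
  [0, 7, 12, 8]
  [3, 0, 5, 6]
  [5, 2, 0, 8]
  [11, 8, 6, 0]

This is the Floyd-Warshall all-pairs shortest-path computation. For each intermediate vertex k = 0, 1, …, 3, update dist[i][j] ← min(dist[i][j], dist[i][k] + dist[k][j]). The final matrix gives, for each (i, j), the minimum total weight of any directed path from i to j (possibly empty when i = j).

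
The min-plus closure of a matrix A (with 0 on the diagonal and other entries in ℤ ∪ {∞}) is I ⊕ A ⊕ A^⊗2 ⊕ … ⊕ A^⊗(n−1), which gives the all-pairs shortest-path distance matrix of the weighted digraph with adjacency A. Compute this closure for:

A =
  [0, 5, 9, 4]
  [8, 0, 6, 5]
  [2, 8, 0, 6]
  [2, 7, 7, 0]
Closure =
  [0, 5, 9, 4]
  [7, 0, 6, 5]
  [2, 7, 0, 6]
  [2, 7, 7, 0]

This is the Floyd-Warshall all-pairs shortest-path computation. For each intermediate vertex k = 0, 1, …, 3, update dist[i][j] ← min(dist[i][j], dist[i][k] + dist[k][j]). The final matrix gives, for each (i, j), the minimum total weight of any directed path from i to j (possibly empty when i = j).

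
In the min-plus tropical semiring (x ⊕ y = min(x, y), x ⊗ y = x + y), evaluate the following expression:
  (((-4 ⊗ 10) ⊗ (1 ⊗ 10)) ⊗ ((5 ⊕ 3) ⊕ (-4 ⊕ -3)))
(((-4 ⊗ 10) ⊗ (1 ⊗ 10)) ⊗ ((5 ⊕ 3) ⊕ (-4 ⊕ -3))) = 13

Expand innermost to outermost. Recall ⊕ takes the minimum of its arguments and ⊗ takes their sum. Working out the expression (((-4 ⊗ 10) ⊗ (1 ⊗ 10)) ⊗ ((5 ⊕ 3) ⊕ (-4 ⊕ -3))) gives 13.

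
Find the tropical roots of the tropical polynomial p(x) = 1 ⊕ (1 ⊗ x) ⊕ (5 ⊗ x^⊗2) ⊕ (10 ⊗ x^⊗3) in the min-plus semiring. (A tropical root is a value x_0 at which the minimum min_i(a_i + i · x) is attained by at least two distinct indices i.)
Roots: {-5, -4, 0}

Each tropical root is a break point of the lower envelope of the lines y = a_i + i · x (there are 4 lines, with slopes 0, 1, ..., 3). Only the lines that attain the minimum somewhere contribute to roots; other lines are dominated. Here the surviving (envelope) indices are i = 3, i = 2, i = 1, i = 0.
Intersections between consecutive envelope lines give the roots: for adjacent envelope indices i < j the intersection is x = (a_i − a_j) / (j − i). Reading off the sorted break points: {-5, -4, 0}.
Verification: at each break x_0, at least two indices attain the minimum of min_i(a_i + i · x_0).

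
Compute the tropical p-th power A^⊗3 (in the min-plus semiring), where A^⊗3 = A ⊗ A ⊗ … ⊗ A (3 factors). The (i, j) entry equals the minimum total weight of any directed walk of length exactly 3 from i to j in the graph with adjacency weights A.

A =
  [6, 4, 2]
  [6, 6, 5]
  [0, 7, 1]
A^⊗3 =
  [3, 6, 4]
  [6, 9, 7]
  [2, 5, 3]

Each entry (A^⊗3)_ij equals the minimum over all length-3 walks i = v_0 → v_1 → … → v_3 = j of Σ_t A[v_t][v_{t+1}]. For example, for (i, j) = (0, 2) we minimise over 9 possible intermediate vertex sequences; the minimum is 4, attained along the walk 0 → 2 → 0 → 2.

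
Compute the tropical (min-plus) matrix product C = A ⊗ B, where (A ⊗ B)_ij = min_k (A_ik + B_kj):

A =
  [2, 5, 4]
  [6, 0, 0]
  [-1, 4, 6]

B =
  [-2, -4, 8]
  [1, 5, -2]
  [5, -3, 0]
A ⊗ B =
  [0, -2, 3]
  [1, -3, -2]
  [-3, -5, 2]

Apply the min-plus product entry-by-entry:
  C[0][0] = min over k of (A[0][0] + B[0][0] = 2 + -2 = 0, A[0][1] + B[1][0] = 5 + 1 = 6, A[0][2] + B[2][0] = 4 + 5 = 9) = 0 (attained at k = 0)
  C[0][1] = min over k of (A[0][0] + B[0][1] = 2 + -4 = -2, A[0][1] + B[1][1] = 5 + 5 = 10, A[0][2] + B[2][1] = 4 + -3 = 1) = -2 (attained at k = 0)
  C[0][2] = min over k of (A[0][0] + B[0][2] = 2 + 8 = 10, A[0][1] + B[1][2] = 5 + -2 = 3, A[0][2] + B[2][2] = 4 + 0 = 4) = 3 (attained at k = 1)
  C[1][0] = min over k of (A[1][0] + B[0][0] = 6 + -2 = 4, A[1][1] + B[1][0] = 0 + 1 = 1, A[1][2] + B[2][0] = 0 + 5 = 5) = 1 (attained at k = 1)
  C[1][1] = min over k of (A[1][0] + B[0][1] = 6 + -4 = 2, A[1][1] + B[1][1] = 0 + 5 = 5, A[1][2] + B[2][1] = 0 + -3 = -3) = -3 (attained at k = 2)
  C[1][2] = min over k of (A[1][0] + B[0][2] = 6 + 8 = 14, A[1][1] + B[1][2] = 0 + -2 = -2, A[1][2] + B[2][2] = 0 + 0 = 0) = -2 (attained at k = 1)
  C[2][0] = min over k of (A[2][0] + B[0][0] = -1 + -2 = -3, A[2][1] + B[1][0] = 4 + 1 = 5, A[2][2] + B[2][0] = 6 + 5 = 11) = -3 (attained at k = 0)
  C[2][1] = min over k of (A[2][0] + B[0][1] = -1 + -4 = -5, A[2][1] + B[1][1] = 4 + 5 = 9, A[2][2] + B[2][1] = 6 + -3 = 3) = -5 (attained at k = 0)
  C[2][2] = min over k of (A[2][0] + B[0][2] = -1 + 8 = 7, A[2][1] + B[1][2] = 4 + -2 = 2, A[2][2] + B[2][2] = 6 + 0 = 6) = 2 (attained at k = 1)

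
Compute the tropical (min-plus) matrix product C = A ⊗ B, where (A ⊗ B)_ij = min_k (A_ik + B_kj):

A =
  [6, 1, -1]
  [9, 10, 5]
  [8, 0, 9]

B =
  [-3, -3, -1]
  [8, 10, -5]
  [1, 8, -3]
A ⊗ B =
  [0, 3, -4]
  [6, 6, 2]
  [5, 5, -5]

Apply the min-plus product entry-by-entry:
  C[0][0] = min over k of (A[0][0] + B[0][0] = 6 + -3 = 3, A[0][1] + B[1][0] = 1 + 8 = 9, A[0][2] + B[2][0] = -1 + 1 = 0) = 0 (attained at k = 2)
  C[0][1] = min over k of (A[0][0] + B[0][1] = 6 + -3 = 3, A[0][1] + B[1][1] = 1 + 10 = 11, A[0][2] + B[2][1] = -1 + 8 = 7) = 3 (attained at k = 0)
  C[0][2] = min over k of (A[0][0] + B[0][2] = 6 + -1 = 5, A[0][1] + B[1][2] = 1 + -5 = -4, A[0][2] + B[2][2] = -1 + -3 = -4) = -4 (attained at k = 1)
  C[1][0] = min over k of (A[1][0] + B[0][0] = 9 + -3 = 6, A[1][1] + B[1][0] = 10 + 8 = 18, A[1][2] + B[2][0] = 5 + 1 = 6) = 6 (attained at k = 0)
  C[1][1] = min over k of (A[1][0] + B[0][1] = 9 + -3 = 6, A[1][1] + B[1][1] = 10 + 10 = 20, A[1][2] + B[2][1] = 5 + 8 = 13) = 6 (attained at k = 0)
  C[1][2] = min over k of (A[1][0] + B[0][2] = 9 + -1 = 8, A[1][1] + B[1][2] = 10 + -5 = 5, A[1][2] + B[2][2] = 5 + -3 = 2) = 2 (attained at k = 2)
  C[2][0] = min over k of (A[2][0] + B[0][0] = 8 + -3 = 5, A[2][1] + B[1][0] = 0 + 8 = 8, A[2][2] + B[2][0] = 9 + 1 = 10) = 5 (attained at k = 0)
  C[2][1] = min over k of (A[2][0] + B[0][1] = 8 + -3 = 5, A[2][1] + B[1][1] = 0 + 10 = 10, A[2][2] + B[2][1] = 9 + 8 = 17) = 5 (attained at k = 0)
  C[2][2] = min over k of (A[2][0] + B[0][2] = 8 + -1 = 7, A[2][1] + B[1][2] = 0 + -5 = -5, A[2][2] + B[2][2] = 9 + -3 = 6) = -5 (attained at k = 1)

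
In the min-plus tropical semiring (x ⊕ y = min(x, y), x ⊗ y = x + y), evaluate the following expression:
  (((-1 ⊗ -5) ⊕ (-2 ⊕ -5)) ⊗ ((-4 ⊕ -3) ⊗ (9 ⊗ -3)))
(((-1 ⊗ -5) ⊕ (-2 ⊕ -5)) ⊗ ((-4 ⊕ -3) ⊗ (9 ⊗ -3))) = -4

Expand innermost to outermost. Recall ⊕ takes the minimum of its arguments and ⊗ takes their sum. Working out the expression (((-1 ⊗ -5) ⊕ (-2 ⊕ -5)) ⊗ ((-4 ⊕ -3) ⊗ (9 ⊗ -3))) gives -4.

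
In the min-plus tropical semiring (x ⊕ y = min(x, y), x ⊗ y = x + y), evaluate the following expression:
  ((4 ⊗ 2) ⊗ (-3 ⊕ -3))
((4 ⊗ 2) ⊗ (-3 ⊕ -3)) = 3

Expand innermost to outermost. Recall ⊕ takes the minimum of its arguments and ⊗ takes their sum. Working out the expression ((4 ⊗ 2) ⊗ (-3 ⊕ -3)) gives 3.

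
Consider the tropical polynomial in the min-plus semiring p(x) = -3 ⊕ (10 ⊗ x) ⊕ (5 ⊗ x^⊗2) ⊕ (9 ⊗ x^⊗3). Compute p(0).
p(0) = -3

A tropical monomial a ⊗ x^⊗i evaluates to a + i · x. Evaluating each term at x = 0:
  Term 0 contributes -3 + 0 · 0 = -3
  Term 1 contributes 10 + 1 · 0 = 10
  Term 2 contributes 5 + 2 · 0 = 5
  Term 3 contributes 9 + 3 · 0 = 9
p(0) = ⊕ of these = min[-3, 10, 5, 9] = -3.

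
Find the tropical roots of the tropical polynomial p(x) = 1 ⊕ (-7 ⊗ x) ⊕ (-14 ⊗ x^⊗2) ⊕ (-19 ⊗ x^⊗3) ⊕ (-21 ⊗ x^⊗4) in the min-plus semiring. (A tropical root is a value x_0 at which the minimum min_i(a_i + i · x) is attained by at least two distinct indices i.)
Roots: {2, 5, 7, 8}

Each tropical root is a break point of the lower envelope of the lines y = a_i + i · x (there are 5 lines, with slopes 0, 1, ..., 4). Only the lines that attain the minimum somewhere contribute to roots; other lines are dominated. Here the surviving (envelope) indices are i = 4, i = 3, i = 2, i = 1, i = 0.
Intersections between consecutive envelope lines give the roots: for adjacent envelope indices i < j the intersection is x = (a_i − a_j) / (j − i). Reading off the sorted break points: {2, 5, 7, 8}.
Verification: at each break x_0, at least two indices attain the minimum of min_i(a_i + i · x_0).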